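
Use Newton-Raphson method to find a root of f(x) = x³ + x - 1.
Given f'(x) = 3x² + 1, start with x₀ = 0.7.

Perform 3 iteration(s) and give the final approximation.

f(x) = x³ + x - 1
f'(x) = 3x² + 1
x₀ = 0.7

Newton-Raphson formula: x_{n+1} = x_n - f(x_n)/f'(x_n)

Iteration 1:
  f(0.700000) = 0.043000
  f'(0.700000) = 2.470000
  x_1 = 0.700000 - 0.043000/2.470000 = 0.682591
Iteration 2:
  f(0.682591) = 0.000631
  f'(0.682591) = 2.397792
  x_2 = 0.682591 - 0.000631/2.397792 = 0.682328
Iteration 3:
  f(0.682328) = 0.000000
  f'(0.682328) = 2.396714
  x_3 = 0.682328 - 0.000000/2.396714 = 0.682328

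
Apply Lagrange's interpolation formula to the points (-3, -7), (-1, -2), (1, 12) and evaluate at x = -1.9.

Lagrange interpolation formula:
P(x) = Σ yᵢ × Lᵢ(x)
where Lᵢ(x) = Π_{j≠i} (x - xⱼ)/(xᵢ - xⱼ)

L_0(-1.9) = (-1.9 - (-1))/(-3 - (-1)) × (-1.9 - 1)/(-3 - 1) = 0.326250
L_1(-1.9) = (-1.9 - (-3))/(-1 - (-3)) × (-1.9 - 1)/(-1 - 1) = 0.797500
L_2(-1.9) = (-1.9 - (-3))/(1 - (-3)) × (-1.9 - (-1))/(1 - (-1)) = -0.123750

P(-1.9) = (-7)×L_0(-1.9) + (-2)×L_1(-1.9) + 12×L_2(-1.9)
P(-1.9) = -5.363750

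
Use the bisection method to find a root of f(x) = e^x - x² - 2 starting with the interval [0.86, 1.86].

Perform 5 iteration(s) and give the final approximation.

f(x) = e^x - x² - 2
Initial interval: [0.86, 1.86]

Iteration 1:
  c_1 = (0.860000 + 1.860000)/2 = 1.360000
  f(c_1) = f(1.360000) = 0.046593
  f(a) × f(c) < 0, new interval: [0.860000, 1.360000]
Iteration 2:
  c_2 = (0.860000 + 1.360000)/2 = 1.110000
  f(c_2) = f(1.110000) = -0.197742
  f(a) × f(c) ≥ 0, new interval: [1.110000, 1.360000]
Iteration 3:
  c_3 = (1.110000 + 1.360000)/2 = 1.235000
  f(c_3) = f(1.235000) = -0.086846
  f(a) × f(c) ≥ 0, new interval: [1.235000, 1.360000]
Iteration 4:
  c_4 = (1.235000 + 1.360000)/2 = 1.297500
  f(c_4) = f(1.297500) = -0.023371
  f(a) × f(c) ≥ 0, new interval: [1.297500, 1.360000]
Iteration 5:
  c_5 = (1.297500 + 1.360000)/2 = 1.328750
  f(c_5) = f(1.328750) = 0.010743
  f(a) × f(c) < 0, new interval: [1.297500, 1.328750]

After 5 iteration(s), the approximation is c_5 = 1.328750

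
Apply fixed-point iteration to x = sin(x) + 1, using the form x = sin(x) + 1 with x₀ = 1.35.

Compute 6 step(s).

Equation: x = sin(x) + 1
Fixed-point form: x = sin(x) + 1
x₀ = 1.35

x_1 = g(1.350000) = 1.975723
x_2 = g(1.975723) = 1.919131
x_3 = g(1.919131) = 1.939942
x_4 = g(1.939942) = 1.932636
x_5 = g(1.932636) = 1.935247
x_6 = g(1.935247) = 1.934320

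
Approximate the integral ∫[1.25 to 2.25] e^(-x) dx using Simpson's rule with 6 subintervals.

f(x) = e^(-x)
a = 1.25, b = 2.25, n = 6
h = (b - a)/n = 0.166667

Simpson's rule: (h/3)[f(x₀) + 4f(x₁) + 2f(x₂) + ... + f(xₙ)]

x_0 = 1.2500, f(x_0) = 0.286505, coefficient = 1
x_1 = 1.4167, f(x_1) = 0.242521, coefficient = 4
x_2 = 1.5833, f(x_2) = 0.205290, coefficient = 2
x_3 = 1.7500, f(x_3) = 0.173774, coefficient = 4
x_4 = 1.9167, f(x_4) = 0.147096, coefficient = 2
x_5 = 2.0833, f(x_5) = 0.124514, coefficient = 4
x_6 = 2.2500, f(x_6) = 0.105399, coefficient = 1

I ≈ (0.166667/3) × 3.259914 = 0.181106
Exact value: 0.181106
Error: 0.000001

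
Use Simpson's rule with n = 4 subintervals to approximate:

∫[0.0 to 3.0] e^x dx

f(x) = e^x
a = 0.0, b = 3.0, n = 4
h = (b - a)/n = 0.750000

Simpson's rule: (h/3)[f(x₀) + 4f(x₁) + 2f(x₂) + ... + f(xₙ)]

x_0 = 0.0000, f(x_0) = 1.000000, coefficient = 1
x_1 = 0.7500, f(x_1) = 2.117000, coefficient = 4
x_2 = 1.5000, f(x_2) = 4.481689, coefficient = 2
x_3 = 2.2500, f(x_3) = 9.487736, coefficient = 4
x_4 = 3.0000, f(x_4) = 20.085537, coefficient = 1

I ≈ (0.750000/3) × 76.467858 = 19.116965
Exact value: 19.085537
Error: 0.031428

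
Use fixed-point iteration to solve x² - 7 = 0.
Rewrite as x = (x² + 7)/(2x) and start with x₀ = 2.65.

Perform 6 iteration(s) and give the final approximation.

Equation: x² - 7 = 0
Fixed-point form: x = (x² + 7)/(2x)
x₀ = 2.65

x_1 = g(2.650000) = 2.645755
x_2 = g(2.645755) = 2.645751
x_3 = g(2.645751) = 2.645751
x_4 = g(2.645751) = 2.645751
x_5 = g(2.645751) = 2.645751
x_6 = g(2.645751) = 2.645751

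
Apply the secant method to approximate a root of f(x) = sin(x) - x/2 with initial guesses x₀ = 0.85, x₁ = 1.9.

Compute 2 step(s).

f(x) = sin(x) - x/2
x₀ = 0.85, x₁ = 1.9

Secant formula: x_{n+1} = x_n - f(x_n)(x_n - x_{n-1})/(f(x_n) - f(x_{n-1}))

Iteration 1:
  f(0.850000) = 0.326280
  f(1.900000) = -0.003700
  x_2 = 1.900000 - (-0.003700)×(1.900000 - 0.850000)/(-0.003700 - 0.326280)
       = 1.888227
Iteration 2:
  f(1.900000) = -0.003700
  f(1.888227) = 0.005927
  x_3 = 1.888227 - 0.005927×(1.888227 - 1.900000)/(0.005927 - (-0.003700))
       = 1.895475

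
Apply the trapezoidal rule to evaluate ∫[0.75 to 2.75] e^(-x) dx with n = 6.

f(x) = e^(-x)
a = 0.75, b = 2.75, n = 6
h = (b - a)/n = 0.333333

Trapezoidal rule: (h/2)[f(x₀) + 2f(x₁) + 2f(x₂) + ... + f(xₙ)]

x_0 = 0.7500, f(x_0) = 0.472367, coefficient = 1
x_1 = 1.0833, f(x_1) = 0.338465, coefficient = 2
x_2 = 1.4167, f(x_2) = 0.242521, coefficient = 2
x_3 = 1.7500, f(x_3) = 0.173774, coefficient = 2
x_4 = 2.0833, f(x_4) = 0.124514, coefficient = 2
x_5 = 2.4167, f(x_5) = 0.089219, coefficient = 2
x_6 = 2.7500, f(x_6) = 0.063928, coefficient = 1

I ≈ (0.333333/2) × 2.473281 = 0.412214
Exact value: 0.408439
Error: 0.003775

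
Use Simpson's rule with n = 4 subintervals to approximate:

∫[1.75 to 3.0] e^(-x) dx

f(x) = e^(-x)
a = 1.75, b = 3.0, n = 4
h = (b - a)/n = 0.312500

Simpson's rule: (h/3)[f(x₀) + 4f(x₁) + 2f(x₂) + ... + f(xₙ)]

x_0 = 1.7500, f(x_0) = 0.173774, coefficient = 1
x_1 = 2.0625, f(x_1) = 0.127136, coefficient = 4
x_2 = 2.3750, f(x_2) = 0.093014, coefficient = 2
x_3 = 2.6875, f(x_3) = 0.068051, coefficient = 4
x_4 = 3.0000, f(x_4) = 0.049787, coefficient = 1

I ≈ (0.312500/3) × 1.190336 = 0.123993
Exact value: 0.123987
Error: 0.000006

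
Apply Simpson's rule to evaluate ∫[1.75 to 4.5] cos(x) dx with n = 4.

f(x) = cos(x)
a = 1.75, b = 4.5, n = 4
h = (b - a)/n = 0.687500

Simpson's rule: (h/3)[f(x₀) + 4f(x₁) + 2f(x₂) + ... + f(xₙ)]

x_0 = 1.7500, f(x_0) = -0.178246, coefficient = 1
x_1 = 2.4375, f(x_1) = -0.762199, coefficient = 4
x_2 = 3.1250, f(x_2) = -0.999862, coefficient = 2
x_3 = 3.8125, f(x_3) = -0.783258, coefficient = 4
x_4 = 4.5000, f(x_4) = -0.210796, coefficient = 1

I ≈ (0.687500/3) × -8.570595 = -1.964095
Exact value: -1.961516
Error: 0.002579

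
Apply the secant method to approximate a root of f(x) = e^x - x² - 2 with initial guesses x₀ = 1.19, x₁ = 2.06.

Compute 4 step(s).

f(x) = e^x - x² - 2
x₀ = 1.19, x₁ = 2.06

Secant formula: x_{n+1} = x_n - f(x_n)(x_n - x_{n-1})/(f(x_n) - f(x_{n-1}))

Iteration 1:
  f(1.190000) = -0.129019
  f(2.060000) = 1.602370
  x_2 = 2.060000 - 1.602370×(2.060000 - 1.190000)/(1.602370 - (-0.129019))
       = 1.254830
Iteration 2:
  f(2.060000) = 1.602370
  f(1.254830) = -0.067356
  x_3 = 1.254830 - (-0.067356)×(1.254830 - 2.060000)/(-0.067356 - 1.602370)
       = 1.287310
Iteration 3:
  f(1.254830) = -0.067356
  f(1.287310) = -0.034139
  x_4 = 1.287310 - (-0.034139)×(1.287310 - 1.254830)/(-0.034139 - (-0.067356))
       = 1.320692
Iteration 4:
  f(1.287310) = -0.034139
  f(1.320692) = 0.001786
  x_5 = 1.320692 - 0.001786×(1.320692 - 1.287310)/(0.001786 - (-0.034139))
       = 1.319033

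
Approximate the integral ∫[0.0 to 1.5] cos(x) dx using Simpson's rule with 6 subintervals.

f(x) = cos(x)
a = 0.0, b = 1.5, n = 6
h = (b - a)/n = 0.250000

Simpson's rule: (h/3)[f(x₀) + 4f(x₁) + 2f(x₂) + ... + f(xₙ)]

x_0 = 0.0000, f(x_0) = 1.000000, coefficient = 1
x_1 = 0.2500, f(x_1) = 0.968912, coefficient = 4
x_2 = 0.5000, f(x_2) = 0.877583, coefficient = 2
x_3 = 0.7500, f(x_3) = 0.731689, coefficient = 4
x_4 = 1.0000, f(x_4) = 0.540302, coefficient = 2
x_5 = 1.2500, f(x_5) = 0.315322, coefficient = 4
x_6 = 1.5000, f(x_6) = 0.070737, coefficient = 1

I ≈ (0.250000/3) × 11.970202 = 0.997517
Exact value: 0.997495
Error: 0.000022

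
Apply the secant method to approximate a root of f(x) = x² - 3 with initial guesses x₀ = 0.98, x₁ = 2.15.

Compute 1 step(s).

f(x) = x² - 3
x₀ = 0.98, x₁ = 2.15

Secant formula: x_{n+1} = x_n - f(x_n)(x_n - x_{n-1})/(f(x_n) - f(x_{n-1}))

Iteration 1:
  f(0.980000) = -2.039600
  f(2.150000) = 1.622500
  x_2 = 2.150000 - 1.622500×(2.150000 - 0.980000)/(1.622500 - (-2.039600))
       = 1.631629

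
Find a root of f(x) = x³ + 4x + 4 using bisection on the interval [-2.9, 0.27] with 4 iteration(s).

f(x) = x³ + 4x + 4
Initial interval: [-2.9, 0.27]

Iteration 1:
  c_1 = (-2.900000 + 0.270000)/2 = -1.315000
  f(c_1) = f(-1.315000) = -3.533931
  f(a) × f(c) ≥ 0, new interval: [-1.315000, 0.270000]
Iteration 2:
  c_2 = (-1.315000 + 0.270000)/2 = -0.522500
  f(c_2) = f(-0.522500) = 1.767354
  f(a) × f(c) < 0, new interval: [-1.315000, -0.522500]
Iteration 3:
  c_3 = (-1.315000 + (-0.522500))/2 = -0.918750
  f(c_3) = f(-0.918750) = -0.450518
  f(a) × f(c) ≥ 0, new interval: [-0.918750, -0.522500]
Iteration 4:
  c_4 = (-0.918750 + (-0.522500))/2 = -0.720625
  f(c_4) = f(-0.720625) = 0.743279
  f(a) × f(c) < 0, new interval: [-0.918750, -0.720625]

After 4 iteration(s), the approximation is c_4 = -0.720625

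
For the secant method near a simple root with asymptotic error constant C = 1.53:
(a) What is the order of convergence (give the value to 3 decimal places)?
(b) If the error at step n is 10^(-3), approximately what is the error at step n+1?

(a) Secant method has superlinear convergence with order φ = (1+√5)/2 ≈ 1.618.
    This means |e_{n+1}| ≈ C|e_n|^1.618.

(b) With |e_n| = 10^(-3) and C = 1.53:
    |e_{n+1}| ≈ 1.53 × (10^(-3))^1.618 = 1.53 × 10^(-4.85)

(a) ≈ 1.618 (golden ratio); (b) |e_{n+1}| ≈ 2.141e-05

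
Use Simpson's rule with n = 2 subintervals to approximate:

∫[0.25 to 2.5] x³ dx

f(x) = x³
a = 0.25, b = 2.5, n = 2
h = (b - a)/n = 1.125000

Simpson's rule: (h/3)[f(x₀) + 4f(x₁) + 2f(x₂) + ... + f(xₙ)]

x_0 = 0.2500, f(x_0) = 0.015625, coefficient = 1
x_1 = 1.3750, f(x_1) = 2.599609, coefficient = 4
x_2 = 2.5000, f(x_2) = 15.625000, coefficient = 1

I ≈ (1.125000/3) × 26.039062 = 9.764648
Exact value: 9.764648
Error: 0.000000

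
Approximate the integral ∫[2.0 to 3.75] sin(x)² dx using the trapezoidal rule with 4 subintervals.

f(x) = sin(x)²
a = 2.0, b = 3.75, n = 4
h = (b - a)/n = 0.437500

Trapezoidal rule: (h/2)[f(x₀) + 2f(x₁) + 2f(x₂) + ... + f(xₙ)]

x_0 = 2.0000, f(x_0) = 0.826822, coefficient = 1
x_1 = 2.4375, f(x_1) = 0.419052, coefficient = 2
x_2 = 2.8750, f(x_2) = 0.069404, coefficient = 2
x_3 = 3.3125, f(x_3) = 0.028926, coefficient = 2
x_4 = 3.7500, f(x_4) = 0.326682, coefficient = 1

I ≈ (0.437500/2) × 2.188268 = 0.478684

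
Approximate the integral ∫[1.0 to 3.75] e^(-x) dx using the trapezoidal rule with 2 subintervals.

f(x) = e^(-x)
a = 1.0, b = 3.75, n = 2
h = (b - a)/n = 1.375000

Trapezoidal rule: (h/2)[f(x₀) + 2f(x₁) + 2f(x₂) + ... + f(xₙ)]

x_0 = 1.0000, f(x_0) = 0.367879, coefficient = 1
x_1 = 2.3750, f(x_1) = 0.093014, coefficient = 2
x_2 = 3.7500, f(x_2) = 0.023518, coefficient = 1

I ≈ (1.375000/2) × 0.577426 = 0.396980
Exact value: 0.344362
Error: 0.052619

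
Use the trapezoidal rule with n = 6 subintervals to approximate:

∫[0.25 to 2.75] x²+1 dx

f(x) = x²+1
a = 0.25, b = 2.75, n = 6
h = (b - a)/n = 0.416667

Trapezoidal rule: (h/2)[f(x₀) + 2f(x₁) + 2f(x₂) + ... + f(xₙ)]

x_0 = 0.2500, f(x_0) = 1.062500, coefficient = 1
x_1 = 0.6667, f(x_1) = 1.444444, coefficient = 2
x_2 = 1.0833, f(x_2) = 2.173611, coefficient = 2
x_3 = 1.5000, f(x_3) = 3.250000, coefficient = 2
x_4 = 1.9167, f(x_4) = 4.673611, coefficient = 2
x_5 = 2.3333, f(x_5) = 6.444444, coefficient = 2
x_6 = 2.7500, f(x_6) = 8.562500, coefficient = 1

I ≈ (0.416667/2) × 45.597222 = 9.499421
Exact value: 9.427083
Error: 0.072338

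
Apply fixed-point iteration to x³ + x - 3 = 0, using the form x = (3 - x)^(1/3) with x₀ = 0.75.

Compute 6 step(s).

Equation: x³ + x - 3 = 0
Fixed-point form: x = (3 - x)^(1/3)
x₀ = 0.75

x_1 = g(0.750000) = 1.310371
x_2 = g(1.310371) = 1.191051
x_3 = g(1.191051) = 1.218453
x_4 = g(1.218453) = 1.212269
x_5 = g(1.212269) = 1.213670
x_6 = g(1.213670) = 1.213353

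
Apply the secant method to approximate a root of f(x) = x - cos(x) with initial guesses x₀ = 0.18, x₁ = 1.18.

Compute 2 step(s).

f(x) = x - cos(x)
x₀ = 0.18, x₁ = 1.18

Secant formula: x_{n+1} = x_n - f(x_n)(x_n - x_{n-1})/(f(x_n) - f(x_{n-1}))

Iteration 1:
  f(0.180000) = -0.803844
  f(1.180000) = 0.799075
  x_2 = 1.180000 - 0.799075×(1.180000 - 0.180000)/(0.799075 - (-0.803844))
       = 0.681487
Iteration 2:
  f(1.180000) = 0.799075
  f(0.681487) = -0.095149
  x_3 = 0.681487 - (-0.095149)×(0.681487 - 1.180000)/(-0.095149 - 0.799075)
       = 0.734531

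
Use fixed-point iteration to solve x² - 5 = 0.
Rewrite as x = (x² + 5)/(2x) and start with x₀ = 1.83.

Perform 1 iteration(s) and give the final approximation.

Equation: x² - 5 = 0
Fixed-point form: x = (x² + 5)/(2x)
x₀ = 1.83

x_1 = g(1.830000) = 2.281120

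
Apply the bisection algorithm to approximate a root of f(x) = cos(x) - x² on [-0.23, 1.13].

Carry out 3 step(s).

f(x) = cos(x) - x²
Initial interval: [-0.23, 1.13]

Iteration 1:
  c_1 = (-0.230000 + 1.130000)/2 = 0.450000
  f(c_1) = f(0.450000) = 0.697947
  f(a) × f(c) ≥ 0, new interval: [0.450000, 1.130000]
Iteration 2:
  c_2 = (0.450000 + 1.130000)/2 = 0.790000
  f(c_2) = f(0.790000) = 0.079745
  f(a) × f(c) ≥ 0, new interval: [0.790000, 1.130000]
Iteration 3:
  c_3 = (0.790000 + 1.130000)/2 = 0.960000
  f(c_3) = f(0.960000) = -0.348080
  f(a) × f(c) < 0, new interval: [0.790000, 0.960000]

After 3 iteration(s), the approximation is c_3 = 0.960000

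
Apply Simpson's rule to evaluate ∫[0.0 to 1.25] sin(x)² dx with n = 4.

f(x) = sin(x)²
a = 0.0, b = 1.25, n = 4
h = (b - a)/n = 0.312500

Simpson's rule: (h/3)[f(x₀) + 4f(x₁) + 2f(x₂) + ... + f(xₙ)]

x_0 = 0.0000, f(x_0) = 0.000000, coefficient = 1
x_1 = 0.3125, f(x_1) = 0.094518, coefficient = 4
x_2 = 0.6250, f(x_2) = 0.342339, coefficient = 2
x_3 = 0.9375, f(x_3) = 0.649767, coefficient = 4
x_4 = 1.2500, f(x_4) = 0.900572, coefficient = 1

I ≈ (0.312500/3) × 4.562390 = 0.475249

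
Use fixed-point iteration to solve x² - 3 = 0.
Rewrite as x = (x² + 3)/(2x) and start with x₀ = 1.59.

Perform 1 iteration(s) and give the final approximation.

Equation: x² - 3 = 0
Fixed-point form: x = (x² + 3)/(2x)
x₀ = 1.59

x_1 = g(1.590000) = 1.738396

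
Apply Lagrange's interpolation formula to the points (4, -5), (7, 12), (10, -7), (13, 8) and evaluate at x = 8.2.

Lagrange interpolation formula:
P(x) = Σ yᵢ × Lᵢ(x)
where Lᵢ(x) = Π_{j≠i} (x - xⱼ)/(xᵢ - xⱼ)

L_0(8.2) = (8.2 - 7)/(4 - 7) × (8.2 - 10)/(4 - 10) × (8.2 - 13)/(4 - 13) = -0.064000
L_1(8.2) = (8.2 - 4)/(7 - 4) × (8.2 - 10)/(7 - 10) × (8.2 - 13)/(7 - 13) = 0.672000
L_2(8.2) = (8.2 - 4)/(10 - 4) × (8.2 - 7)/(10 - 7) × (8.2 - 13)/(10 - 13) = 0.448000
L_3(8.2) = (8.2 - 4)/(13 - 4) × (8.2 - 7)/(13 - 7) × (8.2 - 10)/(13 - 10) = -0.056000

P(8.2) = (-5)×L_0(8.2) + 12×L_1(8.2) + (-7)×L_2(8.2) + 8×L_3(8.2)
P(8.2) = 4.800000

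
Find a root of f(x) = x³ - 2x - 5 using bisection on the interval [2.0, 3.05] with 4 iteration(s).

f(x) = x³ - 2x - 5
Initial interval: [2.0, 3.05]

Iteration 1:
  c_1 = (2.000000 + 3.050000)/2 = 2.525000
  f(c_1) = f(2.525000) = 6.048453
  f(a) × f(c) < 0, new interval: [2.000000, 2.525000]
Iteration 2:
  c_2 = (2.000000 + 2.525000)/2 = 2.262500
  f(c_2) = f(2.262500) = 2.056525
  f(a) × f(c) < 0, new interval: [2.000000, 2.262500]
Iteration 3:
  c_3 = (2.000000 + 2.262500)/2 = 2.131250
  f(c_3) = f(2.131250) = 0.418120
  f(a) × f(c) < 0, new interval: [2.000000, 2.131250]
Iteration 4:
  c_4 = (2.000000 + 2.131250)/2 = 2.065625
  f(c_4) = f(2.065625) = -0.317628
  f(a) × f(c) ≥ 0, new interval: [2.065625, 2.131250]

After 4 iteration(s), the approximation is c_4 = 2.065625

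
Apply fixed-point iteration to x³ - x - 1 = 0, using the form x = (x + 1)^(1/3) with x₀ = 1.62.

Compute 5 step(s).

Equation: x³ - x - 1 = 0
Fixed-point form: x = (x + 1)^(1/3)
x₀ = 1.62

x_1 = g(1.620000) = 1.378586
x_2 = g(1.378586) = 1.334872
x_3 = g(1.334872) = 1.326644
x_4 = g(1.326644) = 1.325084
x_5 = g(1.325084) = 1.324787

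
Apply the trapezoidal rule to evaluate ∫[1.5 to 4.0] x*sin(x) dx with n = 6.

f(x) = x*sin(x)
a = 1.5, b = 4.0, n = 6
h = (b - a)/n = 0.416667

Trapezoidal rule: (h/2)[f(x₀) + 2f(x₁) + 2f(x₂) + ... + f(xₙ)]

x_0 = 1.5000, f(x_0) = 1.496242, coefficient = 1
x_1 = 1.9167, f(x_1) = 1.803163, coefficient = 2
x_2 = 2.3333, f(x_2) = 1.687200, coefficient = 2
x_3 = 2.7500, f(x_3) = 1.049568, coefficient = 2
x_4 = 3.1667, f(x_4) = -0.079393, coefficient = 2
x_5 = 3.5833, f(x_5) = -1.531924, coefficient = 2
x_6 = 4.0000, f(x_6) = -3.027210, coefficient = 1

I ≈ (0.416667/2) × 4.326261 = 0.901304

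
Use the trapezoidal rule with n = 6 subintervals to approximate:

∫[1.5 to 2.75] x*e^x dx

f(x) = x*e^x
a = 1.5, b = 2.75, n = 6
h = (b - a)/n = 0.208333

Trapezoidal rule: (h/2)[f(x₀) + 2f(x₁) + 2f(x₂) + ... + f(xₙ)]

x_0 = 1.5000, f(x_0) = 6.722534, coefficient = 1
x_1 = 1.7083, f(x_1) = 9.429580, coefficient = 2
x_2 = 1.9167, f(x_2) = 13.029998, coefficient = 2
x_3 = 2.1250, f(x_3) = 17.792407, coefficient = 2
x_4 = 2.3333, f(x_4) = 24.061937, coefficient = 2
x_5 = 2.5417, f(x_5) = 32.281254, coefficient = 2
x_6 = 2.7500, f(x_6) = 43.017238, coefficient = 1

I ≈ (0.208333/2) × 242.930123 = 25.305221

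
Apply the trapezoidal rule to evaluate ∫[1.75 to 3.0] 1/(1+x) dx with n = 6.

f(x) = 1/(1+x)
a = 1.75, b = 3.0, n = 6
h = (b - a)/n = 0.208333

Trapezoidal rule: (h/2)[f(x₀) + 2f(x₁) + 2f(x₂) + ... + f(xₙ)]

x_0 = 1.7500, f(x_0) = 0.363636, coefficient = 1
x_1 = 1.9583, f(x_1) = 0.338028, coefficient = 2
x_2 = 2.1667, f(x_2) = 0.315789, coefficient = 2
x_3 = 2.3750, f(x_3) = 0.296296, coefficient = 2
x_4 = 2.5833, f(x_4) = 0.279070, coefficient = 2
x_5 = 2.7917, f(x_5) = 0.263736, coefficient = 2
x_6 = 3.0000, f(x_6) = 0.250000, coefficient = 1

I ≈ (0.208333/2) × 3.599476 = 0.374945
Exact value: 0.374693
Error: 0.000252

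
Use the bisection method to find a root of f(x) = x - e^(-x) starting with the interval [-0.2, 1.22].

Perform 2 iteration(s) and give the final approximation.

f(x) = x - e^(-x)
Initial interval: [-0.2, 1.22]

Iteration 1:
  c_1 = (-0.200000 + 1.220000)/2 = 0.510000
  f(c_1) = f(0.510000) = -0.090496
  f(a) × f(c) ≥ 0, new interval: [0.510000, 1.220000]
Iteration 2:
  c_2 = (0.510000 + 1.220000)/2 = 0.865000
  f(c_2) = f(0.865000) = 0.443948
  f(a) × f(c) < 0, new interval: [0.510000, 0.865000]

After 2 iteration(s), the approximation is c_2 = 0.865000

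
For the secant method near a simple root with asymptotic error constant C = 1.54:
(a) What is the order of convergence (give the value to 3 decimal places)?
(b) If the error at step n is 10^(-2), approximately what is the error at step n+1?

(a) Secant method has superlinear convergence with order φ = (1+√5)/2 ≈ 1.618.
    This means |e_{n+1}| ≈ C|e_n|^1.618.

(b) With |e_n| = 10^(-2) and C = 1.54:
    |e_{n+1}| ≈ 1.54 × (10^(-2))^1.618 = 1.54 × 10^(-3.24)

(a) ≈ 1.618 (golden ratio); (b) |e_{n+1}| ≈ 8.942e-04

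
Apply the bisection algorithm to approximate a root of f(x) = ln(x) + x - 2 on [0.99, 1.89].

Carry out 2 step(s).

f(x) = ln(x) + x - 2
Initial interval: [0.99, 1.89]

Iteration 1:
  c_1 = (0.990000 + 1.890000)/2 = 1.440000
  f(c_1) = f(1.440000) = -0.195357
  f(a) × f(c) ≥ 0, new interval: [1.440000, 1.890000]
Iteration 2:
  c_2 = (1.440000 + 1.890000)/2 = 1.665000
  f(c_2) = f(1.665000) = 0.174825
  f(a) × f(c) < 0, new interval: [1.440000, 1.665000]

After 2 iteration(s), the approximation is c_2 = 1.665000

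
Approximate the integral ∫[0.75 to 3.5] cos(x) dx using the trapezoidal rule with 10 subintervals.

f(x) = cos(x)
a = 0.75, b = 3.5, n = 10
h = (b - a)/n = 0.275000

Trapezoidal rule: (h/2)[f(x₀) + 2f(x₁) + 2f(x₂) + ... + f(xₙ)]

x_0 = 0.7500, f(x_0) = 0.731689, coefficient = 1
x_1 = 1.0250, f(x_1) = 0.519099, coefficient = 2
x_2 = 1.3000, f(x_2) = 0.267499, coefficient = 2
x_3 = 1.5750, f(x_3) = -0.004204, coefficient = 2
x_4 = 1.8500, f(x_4) = -0.275590, coefficient = 2
x_5 = 2.1250, f(x_5) = -0.526266, coefficient = 2
x_6 = 2.4000, f(x_6) = -0.737394, coefficient = 2
x_7 = 2.6750, f(x_7) = -0.893106, coefficient = 2
x_8 = 2.9500, f(x_8) = -0.981702, coefficient = 2
x_9 = 3.2250, f(x_9) = -0.996524, coefficient = 2
x_10 = 3.5000, f(x_10) = -0.936457, coefficient = 1

I ≈ (0.275000/2) × -7.461144 = -1.025907
Exact value: -1.032422
Error: 0.006515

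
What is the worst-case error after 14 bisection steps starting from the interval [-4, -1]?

Bisection error bound: |error| ≤ (b-a)/2^n
|error| ≤ (-1 - (-4))/2^14 = 3/2^14
|error| ≤ 0.0001831055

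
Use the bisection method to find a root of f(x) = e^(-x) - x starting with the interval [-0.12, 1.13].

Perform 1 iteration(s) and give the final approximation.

f(x) = e^(-x) - x
Initial interval: [-0.12, 1.13]

Iteration 1:
  c_1 = (-0.120000 + 1.130000)/2 = 0.505000
  f(c_1) = f(0.505000) = 0.098506
  f(a) × f(c) ≥ 0, new interval: [0.505000, 1.130000]

After 1 iteration(s), the approximation is c_1 = 0.505000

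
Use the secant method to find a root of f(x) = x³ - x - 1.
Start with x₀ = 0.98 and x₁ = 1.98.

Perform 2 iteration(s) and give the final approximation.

f(x) = x³ - x - 1
x₀ = 0.98, x₁ = 1.98

Secant formula: x_{n+1} = x_n - f(x_n)(x_n - x_{n-1})/(f(x_n) - f(x_{n-1}))

Iteration 1:
  f(0.980000) = -1.038808
  f(1.980000) = 4.782392
  x_2 = 1.980000 - 4.782392×(1.980000 - 0.980000)/(4.782392 - (-1.038808))
       = 1.158453
Iteration 2:
  f(1.980000) = 4.782392
  f(1.158453) = -0.603795
  x_3 = 1.158453 - (-0.603795)×(1.158453 - 1.980000)/(-0.603795 - 4.782392)
       = 1.250549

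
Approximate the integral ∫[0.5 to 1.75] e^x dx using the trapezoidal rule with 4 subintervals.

f(x) = e^x
a = 0.5, b = 1.75, n = 4
h = (b - a)/n = 0.312500

Trapezoidal rule: (h/2)[f(x₀) + 2f(x₁) + 2f(x₂) + ... + f(xₙ)]

x_0 = 0.5000, f(x_0) = 1.648721, coefficient = 1
x_1 = 0.8125, f(x_1) = 2.253535, coefficient = 2
x_2 = 1.1250, f(x_2) = 3.080217, coefficient = 2
x_3 = 1.4375, f(x_3) = 4.210157, coefficient = 2
x_4 = 1.7500, f(x_4) = 5.754603, coefficient = 1

I ≈ (0.312500/2) × 26.491142 = 4.139241
Exact value: 4.105881
Error: 0.033359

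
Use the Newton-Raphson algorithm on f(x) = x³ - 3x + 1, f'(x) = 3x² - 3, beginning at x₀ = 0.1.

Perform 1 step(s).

f(x) = x³ - 3x + 1
f'(x) = 3x² - 3
x₀ = 0.1

Newton-Raphson formula: x_{n+1} = x_n - f(x_n)/f'(x_n)

Iteration 1:
  f(0.100000) = 0.701000
  f'(0.100000) = -2.970000
  x_1 = 0.100000 - 0.701000/(-2.970000) = 0.336027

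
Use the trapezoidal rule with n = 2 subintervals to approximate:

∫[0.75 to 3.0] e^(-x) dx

f(x) = e^(-x)
a = 0.75, b = 3.0, n = 2
h = (b - a)/n = 1.125000

Trapezoidal rule: (h/2)[f(x₀) + 2f(x₁) + 2f(x₂) + ... + f(xₙ)]

x_0 = 0.7500, f(x_0) = 0.472367, coefficient = 1
x_1 = 1.8750, f(x_1) = 0.153355, coefficient = 2
x_2 = 3.0000, f(x_2) = 0.049787, coefficient = 1

I ≈ (1.125000/2) × 0.828864 = 0.466236
Exact value: 0.422579
Error: 0.043656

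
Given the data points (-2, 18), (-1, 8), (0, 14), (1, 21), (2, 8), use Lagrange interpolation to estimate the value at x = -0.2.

Lagrange interpolation formula:
P(x) = Σ yᵢ × Lᵢ(x)
where Lᵢ(x) = Π_{j≠i} (x - xⱼ)/(xᵢ - xⱼ)

L_0(-0.2) = (-0.2 - (-1))/(-2 - (-1)) × (-0.2 - 0)/(-2 - 0) × (-0.2 - 1)/(-2 - 1) × (-0.2 - 2)/(-2 - 2) = -0.017600
L_1(-0.2) = (-0.2 - (-2))/(-1 - (-2)) × (-0.2 - 0)/(-1 - 0) × (-0.2 - 1)/(-1 - 1) × (-0.2 - 2)/(-1 - 2) = 0.158400
L_2(-0.2) = (-0.2 - (-2))/(0 - (-2)) × (-0.2 - (-1))/(0 - (-1)) × (-0.2 - 1)/(0 - 1) × (-0.2 - 2)/(0 - 2) = 0.950400
L_3(-0.2) = (-0.2 - (-2))/(1 - (-2)) × (-0.2 - (-1))/(1 - (-1)) × (-0.2 - 0)/(1 - 0) × (-0.2 - 2)/(1 - 2) = -0.105600
L_4(-0.2) = (-0.2 - (-2))/(2 - (-2)) × (-0.2 - (-1))/(2 - (-1)) × (-0.2 - 0)/(2 - 0) × (-0.2 - 1)/(2 - 1) = 0.014400

P(-0.2) = 18×L_0(-0.2) + 8×L_1(-0.2) + 14×L_2(-0.2) + 21×L_3(-0.2) + 8×L_4(-0.2)
P(-0.2) = 12.153600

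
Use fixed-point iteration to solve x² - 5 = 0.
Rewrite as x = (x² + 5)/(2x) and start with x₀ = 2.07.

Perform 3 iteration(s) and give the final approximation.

Equation: x² - 5 = 0
Fixed-point form: x = (x² + 5)/(2x)
x₀ = 2.07

x_1 = g(2.070000) = 2.242729
x_2 = g(2.242729) = 2.236078
x_3 = g(2.236078) = 2.236068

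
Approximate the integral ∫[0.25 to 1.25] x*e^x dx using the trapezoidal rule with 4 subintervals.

f(x) = x*e^x
a = 0.25, b = 1.25, n = 4
h = (b - a)/n = 0.250000

Trapezoidal rule: (h/2)[f(x₀) + 2f(x₁) + 2f(x₂) + ... + f(xₙ)]

x_0 = 0.2500, f(x_0) = 0.321006, coefficient = 1
x_1 = 0.5000, f(x_1) = 0.824361, coefficient = 2
x_2 = 0.7500, f(x_2) = 1.587750, coefficient = 2
x_3 = 1.0000, f(x_3) = 2.718282, coefficient = 2
x_4 = 1.2500, f(x_4) = 4.362929, coefficient = 1

I ≈ (0.250000/2) × 14.944720 = 1.868090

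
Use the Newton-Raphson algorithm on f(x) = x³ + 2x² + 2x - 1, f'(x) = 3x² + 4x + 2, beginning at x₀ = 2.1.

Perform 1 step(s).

f(x) = x³ + 2x² + 2x - 1
f'(x) = 3x² + 4x + 2
x₀ = 2.1

Newton-Raphson formula: x_{n+1} = x_n - f(x_n)/f'(x_n)

Iteration 1:
  f(2.100000) = 21.281000
  f'(2.100000) = 23.630000
  x_1 = 2.100000 - 21.281000/23.630000 = 1.199408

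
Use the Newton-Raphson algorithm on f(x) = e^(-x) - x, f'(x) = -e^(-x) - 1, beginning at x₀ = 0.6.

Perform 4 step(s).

f(x) = e^(-x) - x
f'(x) = -e^(-x) - 1
x₀ = 0.6

Newton-Raphson formula: x_{n+1} = x_n - f(x_n)/f'(x_n)

Iteration 1:
  f(0.600000) = -0.051188
  f'(0.600000) = -1.548812
  x_1 = 0.600000 - (-0.051188)/(-1.548812) = 0.566950
Iteration 2:
  f(0.566950) = 0.000303
  f'(0.566950) = -1.567253
  x_2 = 0.566950 - 0.000303/(-1.567253) = 0.567143
Iteration 3:
  f(0.567143) = 0.000000
  f'(0.567143) = -1.567143
  x_3 = 0.567143 - 0.000000/(-1.567143) = 0.567143
Iteration 4:
  f(0.567143) = 0.000000
  f'(0.567143) = -1.567143
  x_4 = 0.567143 - 0.000000/(-1.567143) = 0.567143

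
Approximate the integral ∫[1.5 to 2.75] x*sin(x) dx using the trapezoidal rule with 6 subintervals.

f(x) = x*sin(x)
a = 1.5, b = 2.75, n = 6
h = (b - a)/n = 0.208333

Trapezoidal rule: (h/2)[f(x₀) + 2f(x₁) + 2f(x₂) + ... + f(xₙ)]

x_0 = 1.5000, f(x_0) = 1.496242, coefficient = 1
x_1 = 1.7083, f(x_1) = 1.692201, coefficient = 2
x_2 = 1.9167, f(x_2) = 1.803163, coefficient = 2
x_3 = 2.1250, f(x_3) = 1.806930, coefficient = 2
x_4 = 2.3333, f(x_4) = 1.687200, coefficient = 2
x_5 = 2.5417, f(x_5) = 1.434978, coefficient = 2
x_6 = 2.7500, f(x_6) = 1.049568, coefficient = 1

I ≈ (0.208333/2) × 19.394754 = 2.020287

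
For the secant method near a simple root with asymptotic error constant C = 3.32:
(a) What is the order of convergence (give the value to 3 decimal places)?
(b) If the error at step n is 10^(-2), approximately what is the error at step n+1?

(a) Secant method has superlinear convergence with order φ = (1+√5)/2 ≈ 1.618.
    This means |e_{n+1}| ≈ C|e_n|^1.618.

(b) With |e_n| = 10^(-2) and C = 3.32:
    |e_{n+1}| ≈ 3.32 × (10^(-2))^1.618 = 3.32 × 10^(-3.24)

(a) ≈ 1.618 (golden ratio); (b) |e_{n+1}| ≈ 1.928e-03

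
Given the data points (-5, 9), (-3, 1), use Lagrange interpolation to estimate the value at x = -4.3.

Lagrange interpolation formula:
P(x) = Σ yᵢ × Lᵢ(x)
where Lᵢ(x) = Π_{j≠i} (x - xⱼ)/(xᵢ - xⱼ)

L_0(-4.3) = (-4.3 - (-3))/(-5 - (-3)) = 0.650000
L_1(-4.3) = (-4.3 - (-5))/(-3 - (-5)) = 0.350000

P(-4.3) = 9×L_0(-4.3) + 1×L_1(-4.3)
P(-4.3) = 6.200000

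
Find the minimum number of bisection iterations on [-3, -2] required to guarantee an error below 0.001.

We need (b-a)/2^n ≤ 0.001
(-2 - (-3))/2^n ≤ 0.001
1/2^n ≤ 0.001
2^n ≥ 1000
n ≥ log₂(1000) = 9.97
n ≥ 10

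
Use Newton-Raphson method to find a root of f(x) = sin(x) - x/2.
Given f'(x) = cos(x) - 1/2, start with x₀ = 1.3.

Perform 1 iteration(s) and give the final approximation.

f(x) = sin(x) - x/2
f'(x) = cos(x) - 1/2
x₀ = 1.3

Newton-Raphson formula: x_{n+1} = x_n - f(x_n)/f'(x_n)

Iteration 1:
  f(1.300000) = 0.313558
  f'(1.300000) = -0.232501
  x_1 = 1.300000 - 0.313558/(-0.232501) = 2.648631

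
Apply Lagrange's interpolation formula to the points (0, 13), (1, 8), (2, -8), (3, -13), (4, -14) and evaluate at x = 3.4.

Lagrange interpolation formula:
P(x) = Σ yᵢ × Lᵢ(x)
where Lᵢ(x) = Π_{j≠i} (x - xⱼ)/(xᵢ - xⱼ)

L_0(3.4) = (3.4 - 1)/(0 - 1) × (3.4 - 2)/(0 - 2) × (3.4 - 3)/(0 - 3) × (3.4 - 4)/(0 - 4) = -0.033600
L_1(3.4) = (3.4 - 0)/(1 - 0) × (3.4 - 2)/(1 - 2) × (3.4 - 3)/(1 - 3) × (3.4 - 4)/(1 - 4) = 0.190400
L_2(3.4) = (3.4 - 0)/(2 - 0) × (3.4 - 1)/(2 - 1) × (3.4 - 3)/(2 - 3) × (3.4 - 4)/(2 - 4) = -0.489600
L_3(3.4) = (3.4 - 0)/(3 - 0) × (3.4 - 1)/(3 - 1) × (3.4 - 2)/(3 - 2) × (3.4 - 4)/(3 - 4) = 1.142400
L_4(3.4) = (3.4 - 0)/(4 - 0) × (3.4 - 1)/(4 - 1) × (3.4 - 2)/(4 - 2) × (3.4 - 3)/(4 - 3) = 0.190400

P(3.4) = 13×L_0(3.4) + 8×L_1(3.4) + (-8)×L_2(3.4) + (-13)×L_3(3.4) + (-14)×L_4(3.4)
P(3.4) = -12.513600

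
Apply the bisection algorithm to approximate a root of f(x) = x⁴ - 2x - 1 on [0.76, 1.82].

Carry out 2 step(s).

f(x) = x⁴ - 2x - 1
Initial interval: [0.76, 1.82]

Iteration 1:
  c_1 = (0.760000 + 1.820000)/2 = 1.290000
  f(c_1) = f(1.290000) = -0.810771
  f(a) × f(c) ≥ 0, new interval: [1.290000, 1.820000]
Iteration 2:
  c_2 = (1.290000 + 1.820000)/2 = 1.555000
  f(c_2) = f(1.555000) = 1.736845
  f(a) × f(c) < 0, new interval: [1.290000, 1.555000]

After 2 iteration(s), the approximation is c_2 = 1.555000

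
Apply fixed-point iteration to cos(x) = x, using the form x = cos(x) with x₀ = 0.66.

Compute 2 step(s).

Equation: cos(x) = x
Fixed-point form: x = cos(x)
x₀ = 0.66

x_1 = g(0.660000) = 0.789992
x_2 = g(0.789992) = 0.703851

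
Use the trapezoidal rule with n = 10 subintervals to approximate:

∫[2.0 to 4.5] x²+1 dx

f(x) = x²+1
a = 2.0, b = 4.5, n = 10
h = (b - a)/n = 0.250000

Trapezoidal rule: (h/2)[f(x₀) + 2f(x₁) + 2f(x₂) + ... + f(xₙ)]

x_0 = 2.0000, f(x_0) = 5.000000, coefficient = 1
x_1 = 2.2500, f(x_1) = 6.062500, coefficient = 2
x_2 = 2.5000, f(x_2) = 7.250000, coefficient = 2
x_3 = 2.7500, f(x_3) = 8.562500, coefficient = 2
x_4 = 3.0000, f(x_4) = 10.000000, coefficient = 2
x_5 = 3.2500, f(x_5) = 11.562500, coefficient = 2
x_6 = 3.5000, f(x_6) = 13.250000, coefficient = 2
x_7 = 3.7500, f(x_7) = 15.062500, coefficient = 2
x_8 = 4.0000, f(x_8) = 17.000000, coefficient = 2
x_9 = 4.2500, f(x_9) = 19.062500, coefficient = 2
x_10 = 4.5000, f(x_10) = 21.250000, coefficient = 1

I ≈ (0.250000/2) × 241.875000 = 30.234375
Exact value: 30.208333
Error: 0.026042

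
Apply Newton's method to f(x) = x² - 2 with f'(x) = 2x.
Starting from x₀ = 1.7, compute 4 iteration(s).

f(x) = x² - 2
f'(x) = 2x
x₀ = 1.7

Newton-Raphson formula: x_{n+1} = x_n - f(x_n)/f'(x_n)

Iteration 1:
  f(1.700000) = 0.890000
  f'(1.700000) = 3.400000
  x_1 = 1.700000 - 0.890000/3.400000 = 1.438235
Iteration 2:
  f(1.438235) = 0.068521
  f'(1.438235) = 2.876471
  x_2 = 1.438235 - 0.068521/2.876471 = 1.414414
Iteration 3:
  f(1.414414) = 0.000567
  f'(1.414414) = 2.828828
  x_3 = 1.414414 - 0.000567/2.828828 = 1.414214
Iteration 4:
  f(1.414214) = 0.000000
  f'(1.414214) = 2.828427
  x_4 = 1.414214 - 0.000000/2.828427 = 1.414214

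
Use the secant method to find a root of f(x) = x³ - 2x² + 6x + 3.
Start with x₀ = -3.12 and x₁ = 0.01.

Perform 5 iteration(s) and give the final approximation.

f(x) = x³ - 2x² + 6x + 3
x₀ = -3.12, x₁ = 0.01

Secant formula: x_{n+1} = x_n - f(x_n)(x_n - x_{n-1})/(f(x_n) - f(x_{n-1}))

Iteration 1:
  f(-3.120000) = -65.560128
  f(0.010000) = 3.059801
  x_2 = 0.010000 - 3.059801×(0.010000 - (-3.120000))/(3.059801 - (-65.560128))
       = -0.129568
Iteration 2:
  f(0.010000) = 3.059801
  f(-0.129568) = 2.186838
  x_3 = -0.129568 - 2.186838×(-0.129568 - 0.010000)/(2.186838 - 3.059801)
       = -0.479198
Iteration 3:
  f(-0.129568) = 2.186838
  f(-0.479198) = -0.444488
  x_4 = -0.479198 - (-0.444488)×(-0.479198 - (-0.129568))/(-0.444488 - 2.186838)
       = -0.420138
Iteration 4:
  f(-0.479198) = -0.444488
  f(-0.420138) = 0.051979
  x_5 = -0.420138 - 0.051979×(-0.420138 - (-0.479198))/(0.051979 - (-0.444488))
       = -0.426321
Iteration 5:
  f(-0.420138) = 0.051979
  f(-0.426321) = 0.001087
  x_6 = -0.426321 - 0.001087×(-0.426321 - (-0.420138))/(0.001087 - 0.051979)
       = -0.426454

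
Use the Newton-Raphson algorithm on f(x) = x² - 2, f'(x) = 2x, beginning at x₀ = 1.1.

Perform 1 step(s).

f(x) = x² - 2
f'(x) = 2x
x₀ = 1.1

Newton-Raphson formula: x_{n+1} = x_n - f(x_n)/f'(x_n)

Iteration 1:
  f(1.100000) = -0.790000
  f'(1.100000) = 2.200000
  x_1 = 1.100000 - (-0.790000)/2.200000 = 1.459091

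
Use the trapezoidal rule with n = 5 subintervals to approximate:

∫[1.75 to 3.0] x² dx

f(x) = x²
a = 1.75, b = 3.0, n = 5
h = (b - a)/n = 0.250000

Trapezoidal rule: (h/2)[f(x₀) + 2f(x₁) + 2f(x₂) + ... + f(xₙ)]

x_0 = 1.7500, f(x_0) = 3.062500, coefficient = 1
x_1 = 2.0000, f(x_1) = 4.000000, coefficient = 2
x_2 = 2.2500, f(x_2) = 5.062500, coefficient = 2
x_3 = 2.5000, f(x_3) = 6.250000, coefficient = 2
x_4 = 2.7500, f(x_4) = 7.562500, coefficient = 2
x_5 = 3.0000, f(x_5) = 9.000000, coefficient = 1

I ≈ (0.250000/2) × 57.812500 = 7.226562
Exact value: 7.213542
Error: 0.013021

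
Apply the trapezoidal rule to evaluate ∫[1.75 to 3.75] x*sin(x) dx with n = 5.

f(x) = x*sin(x)
a = 1.75, b = 3.75, n = 5
h = (b - a)/n = 0.400000

Trapezoidal rule: (h/2)[f(x₀) + 2f(x₁) + 2f(x₂) + ... + f(xₙ)]

x_0 = 1.7500, f(x_0) = 1.721975, coefficient = 1
x_1 = 2.1500, f(x_1) = 1.799332, coefficient = 2
x_2 = 2.5500, f(x_2) = 1.422093, coefficient = 2
x_3 = 2.9500, f(x_3) = 0.561747, coefficient = 2
x_4 = 3.3500, f(x_4) = -0.693122, coefficient = 2
x_5 = 3.7500, f(x_5) = -2.143355, coefficient = 1

I ≈ (0.400000/2) × 5.758723 = 1.151745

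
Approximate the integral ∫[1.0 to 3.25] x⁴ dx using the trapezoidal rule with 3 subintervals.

f(x) = x⁴
a = 1.0, b = 3.25, n = 3
h = (b - a)/n = 0.750000

Trapezoidal rule: (h/2)[f(x₀) + 2f(x₁) + 2f(x₂) + ... + f(xₙ)]

x_0 = 1.0000, f(x_0) = 1.000000, coefficient = 1
x_1 = 1.7500, f(x_1) = 9.378906, coefficient = 2
x_2 = 2.5000, f(x_2) = 39.062500, coefficient = 2
x_3 = 3.2500, f(x_3) = 111.566406, coefficient = 1

I ≈ (0.750000/2) × 209.449219 = 78.543457
Exact value: 72.318164
Error: 6.225293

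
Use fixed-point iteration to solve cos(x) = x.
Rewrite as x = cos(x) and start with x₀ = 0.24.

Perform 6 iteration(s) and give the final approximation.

Equation: cos(x) = x
Fixed-point form: x = cos(x)
x₀ = 0.24

x_1 = g(0.240000) = 0.971338
x_2 = g(0.971338) = 0.564195
x_3 = g(0.564195) = 0.845019
x_4 = g(0.845019) = 0.663717
x_5 = g(0.663717) = 0.787708
x_6 = g(0.787708) = 0.705472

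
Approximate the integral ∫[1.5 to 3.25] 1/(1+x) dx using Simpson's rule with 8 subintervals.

f(x) = 1/(1+x)
a = 1.5, b = 3.25, n = 8
h = (b - a)/n = 0.218750

Simpson's rule: (h/3)[f(x₀) + 4f(x₁) + 2f(x₂) + ... + f(xₙ)]

x_0 = 1.5000, f(x_0) = 0.400000, coefficient = 1
x_1 = 1.7188, f(x_1) = 0.367816, coefficient = 4
x_2 = 1.9375, f(x_2) = 0.340426, coefficient = 2
x_3 = 2.1562, f(x_3) = 0.316832, coefficient = 4
x_4 = 2.3750, f(x_4) = 0.296296, coefficient = 2
x_5 = 2.5938, f(x_5) = 0.278261, coefficient = 4
x_6 = 2.8125, f(x_6) = 0.262295, coefficient = 2
x_7 = 3.0312, f(x_7) = 0.248062, coefficient = 4
x_8 = 3.2500, f(x_8) = 0.235294, coefficient = 1

I ≈ (0.218750/3) × 7.277211 = 0.530630
Exact value: 0.530628
Error: 0.000002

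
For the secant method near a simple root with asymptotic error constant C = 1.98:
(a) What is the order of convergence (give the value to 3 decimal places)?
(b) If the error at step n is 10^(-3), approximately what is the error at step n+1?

(a) Secant method has superlinear convergence with order φ = (1+√5)/2 ≈ 1.618.
    This means |e_{n+1}| ≈ C|e_n|^1.618.

(b) With |e_n| = 10^(-3) and C = 1.98:
    |e_{n+1}| ≈ 1.98 × (10^(-3))^1.618 = 1.98 × 10^(-4.85)

(a) ≈ 1.618 (golden ratio); (b) |e_{n+1}| ≈ 2.771e-05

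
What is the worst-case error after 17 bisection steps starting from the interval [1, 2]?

Bisection error bound: |error| ≤ (b-a)/2^n
|error| ≤ (2 - 1)/2^17 = 1/2^17
|error| ≤ 0.0000076294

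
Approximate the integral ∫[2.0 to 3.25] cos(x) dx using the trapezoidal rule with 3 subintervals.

f(x) = cos(x)
a = 2.0, b = 3.25, n = 3
h = (b - a)/n = 0.416667

Trapezoidal rule: (h/2)[f(x₀) + 2f(x₁) + 2f(x₂) + ... + f(xₙ)]

x_0 = 2.0000, f(x_0) = -0.416147, coefficient = 1
x_1 = 2.4167, f(x_1) = -0.748549, coefficient = 2
x_2 = 2.8333, f(x_2) = -0.952863, coefficient = 2
x_3 = 3.2500, f(x_3) = -0.994130, coefficient = 1

I ≈ (0.416667/2) × -4.813100 = -1.002729
Exact value: -1.017493
Error: 0.014763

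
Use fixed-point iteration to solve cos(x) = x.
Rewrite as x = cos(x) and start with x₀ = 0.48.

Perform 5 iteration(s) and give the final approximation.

Equation: cos(x) = x
Fixed-point form: x = cos(x)
x₀ = 0.48

x_1 = g(0.480000) = 0.886995
x_2 = g(0.886995) = 0.631744
x_3 = g(0.631744) = 0.806999
x_4 = g(0.806999) = 0.691669
x_5 = g(0.691669) = 0.770182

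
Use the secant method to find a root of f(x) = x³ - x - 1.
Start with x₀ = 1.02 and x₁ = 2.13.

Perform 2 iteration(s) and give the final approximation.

f(x) = x³ - x - 1
x₀ = 1.02, x₁ = 2.13

Secant formula: x_{n+1} = x_n - f(x_n)(x_n - x_{n-1})/(f(x_n) - f(x_{n-1}))

Iteration 1:
  f(1.020000) = -0.958792
  f(2.130000) = 6.533597
  x_2 = 2.130000 - 6.533597×(2.130000 - 1.020000)/(6.533597 - (-0.958792))
       = 1.162045
Iteration 2:
  f(2.130000) = 6.533597
  f(1.162045) = -0.592878
  x_3 = 1.162045 - (-0.592878)×(1.162045 - 2.130000)/(-0.592878 - 6.533597)
       = 1.242573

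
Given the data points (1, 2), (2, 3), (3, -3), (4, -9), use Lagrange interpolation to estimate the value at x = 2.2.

Lagrange interpolation formula:
P(x) = Σ yᵢ × Lᵢ(x)
where Lᵢ(x) = Π_{j≠i} (x - xⱼ)/(xᵢ - xⱼ)

L_0(2.2) = (2.2 - 2)/(1 - 2) × (2.2 - 3)/(1 - 3) × (2.2 - 4)/(1 - 4) = -0.048000
L_1(2.2) = (2.2 - 1)/(2 - 1) × (2.2 - 3)/(2 - 3) × (2.2 - 4)/(2 - 4) = 0.864000
L_2(2.2) = (2.2 - 1)/(3 - 1) × (2.2 - 2)/(3 - 2) × (2.2 - 4)/(3 - 4) = 0.216000
L_3(2.2) = (2.2 - 1)/(4 - 1) × (2.2 - 2)/(4 - 2) × (2.2 - 3)/(4 - 3) = -0.032000

P(2.2) = 2×L_0(2.2) + 3×L_1(2.2) + (-3)×L_2(2.2) + (-9)×L_3(2.2)
P(2.2) = 2.136000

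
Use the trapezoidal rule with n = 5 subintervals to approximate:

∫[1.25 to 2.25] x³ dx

f(x) = x³
a = 1.25, b = 2.25, n = 5
h = (b - a)/n = 0.200000

Trapezoidal rule: (h/2)[f(x₀) + 2f(x₁) + 2f(x₂) + ... + f(xₙ)]

x_0 = 1.2500, f(x_0) = 1.953125, coefficient = 1
x_1 = 1.4500, f(x_1) = 3.048625, coefficient = 2
x_2 = 1.6500, f(x_2) = 4.492125, coefficient = 2
x_3 = 1.8500, f(x_3) = 6.331625, coefficient = 2
x_4 = 2.0500, f(x_4) = 8.615125, coefficient = 2
x_5 = 2.2500, f(x_5) = 11.390625, coefficient = 1

I ≈ (0.200000/2) × 58.318750 = 5.831875
Exact value: 5.796875
Error: 0.035000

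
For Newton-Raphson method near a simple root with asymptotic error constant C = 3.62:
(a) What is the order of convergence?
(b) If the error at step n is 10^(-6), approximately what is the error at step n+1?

(a) Newton-Raphson has quadratic (order 2) convergence near simple roots.
    This means |e_{n+1}| ≈ C|e_n|².

(b) With |e_n| = 10^(-6) and C = 3.62:
    |e_{n+1}| ≈ 3.62 × (10^(-6))² = 3.62 × 10^(-12)

(a) 2 (quadratic); (b) |e_{n+1}| ≈ 3.620e-12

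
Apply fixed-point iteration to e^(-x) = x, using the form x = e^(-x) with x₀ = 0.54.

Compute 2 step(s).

Equation: e^(-x) = x
Fixed-point form: x = e^(-x)
x₀ = 0.54

x_1 = g(0.540000) = 0.582748
x_2 = g(0.582748) = 0.558362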